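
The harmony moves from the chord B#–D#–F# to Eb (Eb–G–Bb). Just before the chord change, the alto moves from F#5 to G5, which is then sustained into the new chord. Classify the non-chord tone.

G5 is an anticipation.

The harmony at that moment is B# diminished triad (B#, D#, F#); G5 is not a chord tone.
It is approached by step up from F#5 and then sustained as the same pitch into the next harmony.
Arriving early and becoming a chord tone when the harmony changes — an anticipation.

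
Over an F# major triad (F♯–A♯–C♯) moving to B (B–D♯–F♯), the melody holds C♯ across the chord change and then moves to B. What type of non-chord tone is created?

C♯ is a suspension.

The harmony at that moment is B major triad (B, D♯, F♯); C♯ is not a chord tone.
It is held over (the same pitch as the preceding C♯) and left by step down to B.
Held over from the previous chord and resolving down by step — a suspension.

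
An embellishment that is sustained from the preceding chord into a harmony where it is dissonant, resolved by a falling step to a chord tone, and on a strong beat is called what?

Approach: by preparation — the pitch is first a chord tone, then held (tied or repeated) while the harmony changes under it. Departure: down by step. Metric position: strong.
A prepared dissonance that resolves downward by step — a suspension. (The same figure resolving upward would be a retardation.)

Suspension.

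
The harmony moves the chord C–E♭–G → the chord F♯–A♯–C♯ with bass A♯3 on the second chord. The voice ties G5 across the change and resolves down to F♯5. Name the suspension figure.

At the second chord the bass is A♯3. The suspended G5 lies a seventh above the bass; after resolving down by step to F♯5, the interval above the bass becomes a sixth.
Suspension figures are named by those two intervals: 7–6.

7–6 suspension.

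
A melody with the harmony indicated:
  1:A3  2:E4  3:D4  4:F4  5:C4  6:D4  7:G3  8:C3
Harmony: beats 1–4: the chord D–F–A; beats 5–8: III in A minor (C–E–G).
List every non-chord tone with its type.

The harmony at that moment is D minor triad (D, F, A); E4 is not a chord tone.
It is approached by leap up from A3 and left by step down to D4.
Leap in, step out — an appoggiatura.
The harmony at that moment is C major triad (C, E, G); D4 is not a chord tone.
It is approached by step up from C4 and left by leap down to G3.
Step in, leap out — an escape tone.

E4 (beat 2) — appoggiatura; D4 (beat 6) — escape tone.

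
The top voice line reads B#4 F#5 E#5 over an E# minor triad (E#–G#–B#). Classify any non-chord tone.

The harmony at that moment is E# minor triad (E#, G#, B#); F#5 is not a chord tone.
It is approached by leap up from B#4 and left by step down to E#5.
Leap in, step out — an appoggiatura.

F#5 is an appoggiatura.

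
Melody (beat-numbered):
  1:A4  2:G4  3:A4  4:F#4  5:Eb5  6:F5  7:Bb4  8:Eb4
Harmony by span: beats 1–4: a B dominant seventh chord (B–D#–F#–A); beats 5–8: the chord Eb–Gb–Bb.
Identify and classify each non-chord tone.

G4 (beat 2) — neighbor tone; F5 (beat 6) — escape tone.

The harmony at that moment is B dominant seventh chord (B, D#, F#, A); G4 is not a chord tone.
It is approached by step down from A4 and left by step up to A4.
Step away and step back to the same note — a neighbor tone (lower neighbor).
The harmony at that moment is Eb minor triad (Eb, Gb, Bb); F5 is not a chord tone.
It is approached by step up from Eb5 and left by leap down to Bb4.
Step in, leap out — an escape tone.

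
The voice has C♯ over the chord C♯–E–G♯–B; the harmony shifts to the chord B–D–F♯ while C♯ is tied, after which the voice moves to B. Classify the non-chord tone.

The harmony at that moment is B minor triad (B, D, F♯); C♯ is not a chord tone.
It is held over (the same pitch as the preceding C♯) and left by step down to B.
Held over from the previous chord and resolving down by step — a suspension.

C♯ is a suspension.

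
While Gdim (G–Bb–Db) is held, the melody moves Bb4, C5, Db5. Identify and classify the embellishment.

C5 is a passing tone.

The harmony at that moment is G diminished triad (G, Bb, Db); C5 is not a chord tone.
It is approached by step up from Bb4 and left by step up to Db5.
Step in, step out in the same direction — a passing tone.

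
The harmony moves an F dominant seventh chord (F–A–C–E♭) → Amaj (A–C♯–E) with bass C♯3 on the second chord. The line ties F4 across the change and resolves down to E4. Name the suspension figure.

At the second chord the bass is C♯3. The suspended F4 lies a fourth above the bass; after resolving down by step to E4, the interval above the bass becomes a third.
Suspension figures are named by those two intervals: 4–3.

4–3 suspension.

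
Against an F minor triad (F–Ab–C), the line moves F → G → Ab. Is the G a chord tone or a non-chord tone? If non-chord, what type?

The harmony at that moment is F minor triad (F, Ab, C); G is not a chord tone.
It is approached by step up from F and left by step up to Ab.
Step in, step out in the same direction — a passing tone.

Non-chord tone — a passing tone.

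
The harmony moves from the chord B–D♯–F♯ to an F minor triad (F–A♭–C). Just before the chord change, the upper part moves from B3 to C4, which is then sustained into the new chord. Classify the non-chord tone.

C4 is an anticipation.

The harmony at that moment is B major triad (B, D♯, F♯); C4 is not a chord tone.
It is approached by step up from B3 and then sustained as the same pitch into the next harmony.
Arriving early and becoming a chord tone when the harmony changes — an anticipation.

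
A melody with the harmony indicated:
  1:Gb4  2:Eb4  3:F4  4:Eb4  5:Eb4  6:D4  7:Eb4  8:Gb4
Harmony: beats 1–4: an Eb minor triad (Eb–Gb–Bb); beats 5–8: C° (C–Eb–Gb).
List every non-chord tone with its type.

F4 (beat 3) — neighbor tone; D4 (beat 6) — neighbor tone.

The harmony at that moment is Eb minor triad (Eb, Gb, Bb); F4 is not a chord tone.
It is approached by step up from Eb4 and left by step down to Eb4.
Step away and step back to the same note — a neighbor tone (upper neighbor).
The harmony at that moment is C diminished triad (C, Eb, Gb); D4 is not a chord tone.
It is approached by step down from Eb4 and left by step up to Eb4.
Step away and step back to the same note — a neighbor tone (lower neighbor).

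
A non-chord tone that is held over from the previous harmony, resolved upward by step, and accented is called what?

Approach: by preparation — the pitch is first a chord tone, then held (tied or repeated) while the harmony changes under it. Departure: up by step. Metric position: strong.
A prepared dissonance that resolves upward by step — a retardation. (The same figure resolving downward would be a suspension.)

Retardation.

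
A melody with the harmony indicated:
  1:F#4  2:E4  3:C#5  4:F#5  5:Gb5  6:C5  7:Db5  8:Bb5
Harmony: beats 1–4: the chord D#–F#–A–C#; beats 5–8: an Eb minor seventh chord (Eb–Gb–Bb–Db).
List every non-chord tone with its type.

E4 (beat 2) — escape tone; C5 (beat 6) — appoggiatura.

The harmony at that moment is D# half-diminished seventh chord (D#, F#, A, C#); E4 is not a chord tone.
It is approached by step down from F#4 and left by leap up to C#5.
Step in, leap out — an escape tone.
The harmony at that moment is Eb minor seventh chord (Eb, Gb, Bb, Db); C5 is not a chord tone.
It is approached by leap down from Gb5 and left by step up to Db5.
Leap in, step out — an appoggiatura.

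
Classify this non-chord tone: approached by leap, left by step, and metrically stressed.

Approach: by leap. Departure: by step. Metric position: strong.
Leap in, step out, in a metrically strong position — an appoggiatura. (It is the mirror image of the escape tone, which steps in and leaps out from a weak position.)

Appoggiatura.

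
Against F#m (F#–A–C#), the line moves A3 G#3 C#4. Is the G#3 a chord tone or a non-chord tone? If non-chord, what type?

Non-chord tone — an escape tone.

The harmony at that moment is F# minor triad (F#, A, C#); G#3 is not a chord tone.
It is approached by step down from A3 and left by leap up to C#4.
Step in, leap out — an escape tone.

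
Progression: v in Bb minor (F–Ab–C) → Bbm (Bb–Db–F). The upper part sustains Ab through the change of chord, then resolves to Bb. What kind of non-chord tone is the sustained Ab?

The harmony at that moment is Bb minor triad (Bb, Db, F); Ab is not a chord tone.
It is held over (the same pitch as the preceding Ab) and left by step up to Bb.
Held over from the previous chord and resolving up by step — a retardation.

Ab is a retardation.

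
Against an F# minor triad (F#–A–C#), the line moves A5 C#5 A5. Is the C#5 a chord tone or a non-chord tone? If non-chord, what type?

F# minor triad contains F#, A, C#; C# is the fifth, so it is a chord tone.

Chord tone (the fifth of F# minor triad).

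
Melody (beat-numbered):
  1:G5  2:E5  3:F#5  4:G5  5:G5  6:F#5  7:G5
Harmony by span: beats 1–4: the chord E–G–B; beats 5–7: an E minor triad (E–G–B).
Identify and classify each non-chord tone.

F#5 (beat 3) — passing tone; F#5 (beat 6) — neighbor tone.

The harmony at that moment is E minor triad (E, G, B); F#5 is not a chord tone.
It is approached by step up from E5 and left by step up to G5.
Step in, step out in the same direction — a passing tone.
The harmony at that moment is E minor triad (E, G, B); F#5 is not a chord tone.
It is approached by step down from G5 and left by step up to G5.
Step away and step back to the same note — a neighbor tone (lower neighbor).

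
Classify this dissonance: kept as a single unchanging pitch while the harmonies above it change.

Pedal tone.

Approach: none. Departure: none — a single pitch is sustained while the chords change around it, passing through harmonies that do not contain it.
No melodic motion at all; the dissonance is created entirely by the moving harmonies against the stationary note — a pedal tone (pedal point).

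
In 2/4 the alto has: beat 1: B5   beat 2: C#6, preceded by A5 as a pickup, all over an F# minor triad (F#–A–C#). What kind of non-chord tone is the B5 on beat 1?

Passing tone.

The harmony at that moment is F# minor triad (F#, A, C#); B5 is not a chord tone.
It is approached by step up from A5 and left by step up to C#6.
Step in, step out in the same direction — a passing tone.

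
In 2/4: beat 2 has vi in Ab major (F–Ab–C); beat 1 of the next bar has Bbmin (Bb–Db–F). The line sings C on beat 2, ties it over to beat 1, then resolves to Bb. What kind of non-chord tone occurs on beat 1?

The harmony at that moment is Bb minor triad (Bb, Db, F); C is not a chord tone.
It is held over (the same pitch as the preceding C) and left by step down to Bb.
Held over from the previous chord and resolving down by step — a suspension.

Suspension.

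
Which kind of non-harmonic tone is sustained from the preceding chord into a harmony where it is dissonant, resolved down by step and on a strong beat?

Approach: by preparation — the pitch is first a chord tone, then held (tied or repeated) while the harmony changes under it. Departure: down by step. Metric position: strong.
A prepared dissonance that resolves downward by step — a suspension. (The same figure resolving upward would be a retardation.)

Suspension.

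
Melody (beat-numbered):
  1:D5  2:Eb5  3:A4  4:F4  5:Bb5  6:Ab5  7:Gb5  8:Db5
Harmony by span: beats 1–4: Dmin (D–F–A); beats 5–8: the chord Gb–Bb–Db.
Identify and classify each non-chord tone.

The harmony at that moment is D minor triad (D, F, A); Eb5 is not a chord tone.
It is approached by step up from D5 and left by leap down to A4.
Step in, leap out — an escape tone.
The harmony at that moment is Gb major triad (Gb, Bb, Db); Ab5 is not a chord tone.
It is approached by step down from Bb5 and left by step down to Gb5.
Step in, step out in the same direction — a passing tone.

Eb5 (beat 2) — escape tone; Ab5 (beat 6) — passing tone.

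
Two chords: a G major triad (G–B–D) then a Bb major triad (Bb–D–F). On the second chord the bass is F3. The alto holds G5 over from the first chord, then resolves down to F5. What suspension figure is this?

9–8 suspension.

At the second chord the bass is F3. The suspended G5 lies a ninth above the bass; after resolving down by step to F5, the interval above the bass becomes an octave.
Suspension figures are named by those two intervals: 9–8.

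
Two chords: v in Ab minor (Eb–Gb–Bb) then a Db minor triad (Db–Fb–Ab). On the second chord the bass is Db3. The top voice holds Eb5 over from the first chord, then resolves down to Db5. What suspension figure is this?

9–8 suspension.

At the second chord the bass is Db3. The suspended Eb5 lies a ninth above the bass; after resolving down by step to Db5, the interval above the bass becomes an octave.
Suspension figures are named by those two intervals: 9–8.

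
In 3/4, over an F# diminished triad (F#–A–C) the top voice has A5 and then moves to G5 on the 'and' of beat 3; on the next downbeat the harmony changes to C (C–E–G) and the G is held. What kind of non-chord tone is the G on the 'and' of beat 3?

The harmony at that moment is F# diminished triad (F#, A, C); G5 is not a chord tone.
It is approached by step down from A5 and then sustained as the same pitch into the next harmony.
Arriving early and becoming a chord tone when the harmony changes — an anticipation.

Anticipation.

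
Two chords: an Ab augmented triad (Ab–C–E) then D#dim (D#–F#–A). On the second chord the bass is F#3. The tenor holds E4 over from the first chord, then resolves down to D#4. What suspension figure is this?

7–6 suspension.

At the second chord the bass is F#3. The suspended E4 lies a seventh above the bass; after resolving down by step to D#4, the interval above the bass becomes a sixth.
Suspension figures are named by those two intervals: 7–6.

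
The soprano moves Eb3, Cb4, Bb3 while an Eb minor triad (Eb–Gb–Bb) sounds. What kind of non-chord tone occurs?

Cb4 is an appoggiatura.

The harmony at that moment is Eb minor triad (Eb, Gb, Bb); Cb4 is not a chord tone.
It is approached by leap up from Eb3 and left by step down to Bb3.
Leap in, step out — an appoggiatura.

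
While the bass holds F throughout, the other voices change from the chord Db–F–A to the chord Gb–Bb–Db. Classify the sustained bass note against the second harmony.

Pedal tone (pedal point).

The harmony at that moment is Gb major triad (Gb, Bb, Db); F is not a chord tone.
It is held over (the same pitch as the preceding F) and then sustained as the same pitch into the next harmony.
Sustained through a change of harmony — a pedal tone.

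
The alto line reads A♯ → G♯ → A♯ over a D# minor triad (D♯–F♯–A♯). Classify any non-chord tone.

G♯ is a neighbor tone.

The harmony at that moment is D♯ minor triad (D♯, F♯, A♯); G♯ is not a chord tone.
It is approached by step down from A♯ and left by step up to A♯.
Step away and step back to the same note — a neighbor tone (lower neighbor).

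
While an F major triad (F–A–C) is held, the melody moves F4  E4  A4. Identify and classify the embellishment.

E4 is an escape tone.

The harmony at that moment is F major triad (F, A, C); E4 is not a chord tone.
It is approached by step down from F4 and left by leap up to A4.
Step in, leap out — an escape tone.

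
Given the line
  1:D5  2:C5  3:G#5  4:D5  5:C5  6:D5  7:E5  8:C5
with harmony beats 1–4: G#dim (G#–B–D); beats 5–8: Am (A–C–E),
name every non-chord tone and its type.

The harmony at that moment is G# diminished triad (G#, B, D); C5 is not a chord tone.
It is approached by step down from D5 and left by leap up to G#5.
Step in, leap out — an escape tone.
The harmony at that moment is A minor triad (A, C, E); D5 is not a chord tone.
It is approached by step up from C5 and left by step up to E5.
Step in, step out in the same direction — a passing tone.

C5 (beat 2) — escape tone; D5 (beat 6) — passing tone.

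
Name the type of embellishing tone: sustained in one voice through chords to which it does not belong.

Pedal tone.

Approach: none. Departure: none — a single pitch is sustained while the chords change around it, passing through harmonies that do not contain it.
No melodic motion at all; the dissonance is created entirely by the moving harmonies against the stationary note — a pedal tone (pedal point).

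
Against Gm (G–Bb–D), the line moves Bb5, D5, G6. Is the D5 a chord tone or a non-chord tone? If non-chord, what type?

Chord tone (the fifth of G minor triad).

G minor triad contains G, Bb, D; D is the fifth, so it is a chord tone.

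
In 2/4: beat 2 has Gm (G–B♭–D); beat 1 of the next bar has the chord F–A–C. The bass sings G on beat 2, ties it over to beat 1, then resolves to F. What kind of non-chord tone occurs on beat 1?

The harmony at that moment is F major triad (F, A, C); G is not a chord tone.
It is held over (the same pitch as the preceding G) and left by step down to F.
Held over from the previous chord and resolving down by step — a suspension.

Suspension.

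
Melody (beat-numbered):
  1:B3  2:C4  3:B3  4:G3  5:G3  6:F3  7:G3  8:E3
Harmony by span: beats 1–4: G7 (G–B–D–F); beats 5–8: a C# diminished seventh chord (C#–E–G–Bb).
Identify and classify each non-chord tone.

The harmony at that moment is G dominant seventh chord (G, B, D, F); C4 is not a chord tone.
It is approached by step up from B3 and left by step down to B3.
Step away and step back to the same note — a neighbor tone (upper neighbor).
The harmony at that moment is C# diminished seventh chord (C#, E, G, Bb); F3 is not a chord tone.
It is approached by step down from G3 and left by step up to G3.
Step away and step back to the same note — a neighbor tone (lower neighbor).

C4 (beat 2) — neighbor tone; F3 (beat 6) — neighbor tone.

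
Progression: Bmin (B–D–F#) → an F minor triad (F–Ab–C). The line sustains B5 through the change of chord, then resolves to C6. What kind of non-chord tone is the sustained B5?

The harmony at that moment is F minor triad (F, Ab, C); B5 is not a chord tone.
It is held over (the same pitch as the preceding B5) and left by step up to C6.
Held over from the previous chord and resolving up by step — a retardation.

B5 is a retardation.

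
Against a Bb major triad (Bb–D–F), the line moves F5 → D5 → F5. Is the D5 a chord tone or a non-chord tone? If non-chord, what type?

Chord tone (the third of Bb major triad).

Bb major triad contains Bb, D, F; D is the third, so it is a chord tone.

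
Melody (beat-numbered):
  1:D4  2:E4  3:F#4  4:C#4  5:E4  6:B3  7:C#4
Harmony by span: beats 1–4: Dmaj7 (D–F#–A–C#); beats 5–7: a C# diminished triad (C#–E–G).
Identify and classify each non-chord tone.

E4 (beat 2) — passing tone; B3 (beat 6) — appoggiatura.

The harmony at that moment is D major seventh chord (D, F#, A, C#); E4 is not a chord tone.
It is approached by step up from D4 and left by step up to F#4.
Step in, step out in the same direction — a passing tone.
The harmony at that moment is C# diminished triad (C#, E, G); B3 is not a chord tone.
It is approached by leap down from E4 and left by step up to C#4.
Leap in, step out — an appoggiatura.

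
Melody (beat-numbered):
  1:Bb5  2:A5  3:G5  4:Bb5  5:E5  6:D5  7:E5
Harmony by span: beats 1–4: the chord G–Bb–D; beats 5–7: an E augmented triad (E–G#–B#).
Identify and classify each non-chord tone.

A5 (beat 2) — passing tone; D5 (beat 6) — neighbor tone.

The harmony at that moment is G minor triad (G, Bb, D); A5 is not a chord tone.
It is approached by step down from Bb5 and left by step down to G5.
Step in, step out in the same direction — a passing tone.
The harmony at that moment is E augmented triad (E, G#, B#); D5 is not a chord tone.
It is approached by step down from E5 and left by step up to E5.
Step away and step back to the same note — a neighbor tone (lower neighbor).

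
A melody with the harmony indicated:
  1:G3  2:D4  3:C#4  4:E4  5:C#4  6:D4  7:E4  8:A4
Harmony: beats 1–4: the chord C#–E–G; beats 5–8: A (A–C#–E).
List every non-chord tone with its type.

The harmony at that moment is C# diminished triad (C#, E, G); D4 is not a chord tone.
It is approached by leap up from G3 and left by step down to C#4.
Leap in, step out — an appoggiatura.
The harmony at that moment is A major triad (A, C#, E); D4 is not a chord tone.
It is approached by step up from C#4 and left by step up to E4.
Step in, step out in the same direction — a passing tone.

D4 (beat 2) — appoggiatura; D4 (beat 6) — passing tone.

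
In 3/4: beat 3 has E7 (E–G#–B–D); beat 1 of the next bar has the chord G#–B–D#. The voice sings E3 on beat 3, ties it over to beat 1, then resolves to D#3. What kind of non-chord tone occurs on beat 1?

The harmony at that moment is G# minor triad (G#, B, D#); E3 is not a chord tone.
It is held over (the same pitch as the preceding E3) and left by step down to D#3.
Held over from the previous chord and resolving down by step — a suspension.

Suspension.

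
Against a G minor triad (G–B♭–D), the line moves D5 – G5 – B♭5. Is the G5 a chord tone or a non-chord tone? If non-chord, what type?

Chord tone (the root of G minor triad).

G minor triad contains G, B♭, D; G is the root, so it is a chord tone.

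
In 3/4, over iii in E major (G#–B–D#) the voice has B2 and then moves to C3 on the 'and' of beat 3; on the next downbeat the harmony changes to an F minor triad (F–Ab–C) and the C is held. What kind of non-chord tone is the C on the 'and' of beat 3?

Anticipation.

The harmony at that moment is G# minor triad (G#, B, D#); C3 is not a chord tone.
It is approached by step up from B2 and then sustained as the same pitch into the next harmony.
Arriving early and becoming a chord tone when the harmony changes — an anticipation.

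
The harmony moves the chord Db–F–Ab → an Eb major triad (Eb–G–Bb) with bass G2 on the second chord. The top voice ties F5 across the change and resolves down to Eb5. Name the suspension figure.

At the second chord the bass is G2. The suspended F5 lies a seventh above the bass; after resolving down by step to Eb5, the interval above the bass becomes a sixth.
Suspension figures are named by those two intervals: 7–6.

7–6 suspension.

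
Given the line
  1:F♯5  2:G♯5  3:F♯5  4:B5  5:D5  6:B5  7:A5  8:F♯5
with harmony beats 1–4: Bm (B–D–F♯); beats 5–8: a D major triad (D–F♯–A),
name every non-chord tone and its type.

G♯5 (beat 2) — neighbor tone; B5 (beat 6) — appoggiatura.

The harmony at that moment is B minor triad (B, D, F♯); G♯5 is not a chord tone.
It is approached by step up from F♯5 and left by step down to F♯5.
Step away and step back to the same note — a neighbor tone (upper neighbor).
The harmony at that moment is D major triad (D, F♯, A); B5 is not a chord tone.
It is approached by leap up from D5 and left by step down to A5.
Leap in, step out — an appoggiatura.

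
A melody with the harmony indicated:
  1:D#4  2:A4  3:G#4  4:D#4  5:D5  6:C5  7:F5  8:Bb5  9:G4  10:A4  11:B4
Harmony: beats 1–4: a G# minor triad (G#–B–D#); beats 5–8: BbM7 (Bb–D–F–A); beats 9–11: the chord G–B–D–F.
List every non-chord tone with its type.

The harmony at that moment is G# minor triad (G#, B, D#); A4 is not a chord tone.
It is approached by leap up from D#4 and left by step down to G#4.
Leap in, step out — an appoggiatura.
The harmony at that moment is Bb major seventh chord (Bb, D, F, A); C5 is not a chord tone.
It is approached by step down from D5 and left by leap up to F5.
Step in, leap out — an escape tone.
The harmony at that moment is G dominant seventh chord (G, B, D, F); A4 is not a chord tone.
It is approached by step up from G4 and left by step up to B4.
Step in, step out in the same direction — a passing tone.

A4 (beat 2) — appoggiatura; C5 (beat 6) — escape tone; A4 (beat 10) — passing tone.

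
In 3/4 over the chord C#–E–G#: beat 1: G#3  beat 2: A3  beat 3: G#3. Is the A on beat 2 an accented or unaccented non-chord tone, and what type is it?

The harmony at that moment is C# minor triad (C#, E, G#); A3 is not a chord tone.
It is approached by step up from G#3 and left by step down to G#3.
Step away and step back to the same note — a neighbor tone (upper neighbor).
It falls on a weak beat, so it is unaccented.

Unaccented neighbor tone.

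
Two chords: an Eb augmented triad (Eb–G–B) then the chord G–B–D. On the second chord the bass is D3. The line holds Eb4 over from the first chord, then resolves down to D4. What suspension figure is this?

At the second chord the bass is D3. The suspended Eb4 lies a ninth above the bass; after resolving down by step to D4, the interval above the bass becomes an octave.
Suspension figures are named by those two intervals: 9–8.

9–8 suspension.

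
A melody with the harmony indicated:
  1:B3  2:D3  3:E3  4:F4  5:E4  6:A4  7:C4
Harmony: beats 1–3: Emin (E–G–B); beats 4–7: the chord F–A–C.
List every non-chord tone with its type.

The harmony at that moment is E minor triad (E, G, B); D3 is not a chord tone.
It is approached by leap down from B3 and left by step up to E3.
Leap in, step out — an appoggiatura.
The harmony at that moment is F major triad (F, A, C); E4 is not a chord tone.
It is approached by step down from F4 and left by leap up to A4.
Step in, leap out — an escape tone.

D3 (beat 2) — appoggiatura; E4 (beat 5) — escape tone.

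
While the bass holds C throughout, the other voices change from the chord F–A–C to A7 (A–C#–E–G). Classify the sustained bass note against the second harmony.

Pedal tone (pedal point).

The harmony at that moment is A dominant seventh chord (A, C#, E, G); C is not a chord tone.
It is held over (the same pitch as the preceding C) and then sustained as the same pitch into the next harmony.
Sustained through a change of harmony — a pedal tone.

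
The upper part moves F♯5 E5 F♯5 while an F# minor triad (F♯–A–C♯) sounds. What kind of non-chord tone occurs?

The harmony at that moment is F♯ minor triad (F♯, A, C♯); E5 is not a chord tone.
It is approached by step down from F♯5 and left by step up to F♯5.
Step away and step back to the same note — a neighbor tone (lower neighbor).

E5 is a neighbor tone.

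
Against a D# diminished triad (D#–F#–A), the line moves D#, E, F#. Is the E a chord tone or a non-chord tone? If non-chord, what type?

The harmony at that moment is D# diminished triad (D#, F#, A); E is not a chord tone.
It is approached by step up from D# and left by step up to F#.
Step in, step out in the same direction — a passing tone.

Non-chord tone — a passing tone.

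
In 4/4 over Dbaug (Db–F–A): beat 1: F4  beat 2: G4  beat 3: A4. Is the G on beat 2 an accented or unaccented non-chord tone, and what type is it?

Unaccented passing tone.

The harmony at that moment is Db augmented triad (Db, F, A); G4 is not a chord tone.
It is approached by step up from F4 and left by step up to A4.
Step in, step out in the same direction — a passing tone.
It falls on a weak beat, so it is unaccented.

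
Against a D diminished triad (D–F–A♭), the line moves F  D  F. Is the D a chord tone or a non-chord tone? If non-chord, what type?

Chord tone (the root of D diminished triad).

D diminished triad contains D, F, A♭; D is the root, so it is a chord tone.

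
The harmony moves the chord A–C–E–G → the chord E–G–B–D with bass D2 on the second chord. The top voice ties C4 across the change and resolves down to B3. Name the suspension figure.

7–6 suspension.

At the second chord the bass is D2. The suspended C4 lies a seventh above the bass; after resolving down by step to B3, the interval above the bass becomes a sixth.
Suspension figures are named by those two intervals: 7–6.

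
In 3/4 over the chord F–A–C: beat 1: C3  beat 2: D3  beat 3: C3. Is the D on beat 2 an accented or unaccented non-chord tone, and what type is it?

Unaccented neighbor tone.

The harmony at that moment is F major triad (F, A, C); D3 is not a chord tone.
It is approached by step up from C3 and left by step down to C3.
Step away and step back to the same note — a neighbor tone (upper neighbor).
It falls on a weak beat, so it is unaccented.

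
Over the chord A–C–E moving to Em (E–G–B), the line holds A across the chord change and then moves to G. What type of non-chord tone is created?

A is a suspension.

The harmony at that moment is E minor triad (E, G, B); A is not a chord tone.
It is held over (the same pitch as the preceding A) and left by step down to G.
Held over from the previous chord and resolving down by step — a suspension.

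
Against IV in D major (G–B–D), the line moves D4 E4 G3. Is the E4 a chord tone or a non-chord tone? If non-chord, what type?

Non-chord tone — an escape tone.

The harmony at that moment is G major triad (G, B, D); E4 is not a chord tone.
It is approached by step up from D4 and left by leap down to G3.
Step in, leap out — an escape tone.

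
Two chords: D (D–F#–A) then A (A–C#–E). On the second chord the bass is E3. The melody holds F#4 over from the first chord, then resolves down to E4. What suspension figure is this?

9–8 suspension.

At the second chord the bass is E3. The suspended F#4 lies a ninth above the bass; after resolving down by step to E4, the interval above the bass becomes an octave.
Suspension figures are named by those two intervals: 9–8.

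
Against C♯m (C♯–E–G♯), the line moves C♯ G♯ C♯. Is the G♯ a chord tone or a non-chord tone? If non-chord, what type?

Chord tone (the fifth of C# minor triad).

C# minor triad contains C♯, E, G♯; G♯ is the fifth, so it is a chord tone.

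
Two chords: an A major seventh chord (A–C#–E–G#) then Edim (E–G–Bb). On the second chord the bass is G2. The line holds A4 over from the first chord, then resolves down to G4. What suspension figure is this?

9–8 suspension.

At the second chord the bass is G2. The suspended A4 lies a ninth above the bass; after resolving down by step to G4, the interval above the bass becomes an octave.
Suspension figures are named by those two intervals: 9–8.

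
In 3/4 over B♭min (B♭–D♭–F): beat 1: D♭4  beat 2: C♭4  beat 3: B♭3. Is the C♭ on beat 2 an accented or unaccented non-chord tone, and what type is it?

Unaccented passing tone.

The harmony at that moment is B♭ minor triad (B♭, D♭, F); C♭4 is not a chord tone.
It is approached by step down from D♭4 and left by step down to B♭3.
Step in, step out in the same direction — a passing tone.
It falls on a weak beat, so it is unaccented.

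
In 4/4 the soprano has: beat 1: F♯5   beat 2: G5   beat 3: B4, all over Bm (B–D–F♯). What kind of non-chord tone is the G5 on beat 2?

The harmony at that moment is B minor triad (B, D, F♯); G5 is not a chord tone.
It is approached by step up from F♯5 and left by leap down to B4.
Step in, leap out, on a weak beat — an escape tone.

Escape tone.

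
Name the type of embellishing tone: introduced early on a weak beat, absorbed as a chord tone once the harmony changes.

Anticipation.

Approach: ahead of the chord change (typically by step), so it is dissonant against the current harmony. Departure: none — the same pitch is restated or held and is a chord tone of the new harmony.
Dissonant first, consonant once the harmony catches up: the note simply arrives early — an anticipation. (The reverse timing, consonant first and dissonant after the change, would be a suspension or retardation.)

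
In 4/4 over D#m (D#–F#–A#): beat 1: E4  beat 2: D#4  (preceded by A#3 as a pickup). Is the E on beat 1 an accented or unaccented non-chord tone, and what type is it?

Accented appoggiatura.

The harmony at that moment is D# minor triad (D#, F#, A#); E4 is not a chord tone.
It is approached by leap up from A#3 and left by step down to D#4.
Leap in, step out — an appoggiatura.
It falls on the downbeat, so it is accented.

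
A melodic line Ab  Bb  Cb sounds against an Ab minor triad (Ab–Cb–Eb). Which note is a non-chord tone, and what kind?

Bb is a passing tone.

The harmony at that moment is Ab minor triad (Ab, Cb, Eb); Bb is not a chord tone.
It is approached by step up from Ab and left by step up to Cb.
Step in, step out in the same direction — a passing tone.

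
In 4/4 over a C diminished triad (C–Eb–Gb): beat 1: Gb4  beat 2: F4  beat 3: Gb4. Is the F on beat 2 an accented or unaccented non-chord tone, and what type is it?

Unaccented neighbor tone.

The harmony at that moment is C diminished triad (C, Eb, Gb); F4 is not a chord tone.
It is approached by step down from Gb4 and left by step up to Gb4.
Step away and step back to the same note — a neighbor tone (lower neighbor).
It falls on a weak beat, so it is unaccented.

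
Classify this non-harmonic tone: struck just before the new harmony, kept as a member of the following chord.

Approach: ahead of the chord change (typically by step), so it is dissonant against the current harmony. Departure: none — the same pitch is restated or held and is a chord tone of the new harmony.
Dissonant first, consonant once the harmony catches up: the note simply arrives early — an anticipation. (The reverse timing, consonant first and dissonant after the change, would be a suspension or retardation.)

Anticipation.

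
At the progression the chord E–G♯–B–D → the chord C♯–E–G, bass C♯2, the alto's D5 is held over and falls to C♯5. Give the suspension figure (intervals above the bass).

9–8 suspension.

At the second chord the bass is C♯2. The suspended D5 lies a ninth above the bass; after resolving down by step to C♯5, the interval above the bass becomes an octave.
Suspension figures are named by those two intervals: 9–8.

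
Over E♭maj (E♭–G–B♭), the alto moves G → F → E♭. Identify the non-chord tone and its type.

The harmony at that moment is E♭ major triad (E♭, G, B♭); F is not a chord tone.
It is approached by step down from G and left by step down to E♭.
Step in, step out in the same direction — a passing tone.

F is a passing tone.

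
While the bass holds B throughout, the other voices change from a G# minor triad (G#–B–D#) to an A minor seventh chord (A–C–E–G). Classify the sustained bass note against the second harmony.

Pedal tone (pedal point).

The harmony at that moment is A minor seventh chord (A, C, E, G); B is not a chord tone.
It is held over (the same pitch as the preceding B) and then sustained as the same pitch into the next harmony.
Sustained through a change of harmony — a pedal tone.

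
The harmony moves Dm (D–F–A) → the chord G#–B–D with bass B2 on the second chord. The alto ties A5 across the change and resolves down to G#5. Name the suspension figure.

At the second chord the bass is B2. The suspended A5 lies a seventh above the bass; after resolving down by step to G#5, the interval above the bass becomes a sixth.
Suspension figures are named by those two intervals: 7–6.

7–6 suspension.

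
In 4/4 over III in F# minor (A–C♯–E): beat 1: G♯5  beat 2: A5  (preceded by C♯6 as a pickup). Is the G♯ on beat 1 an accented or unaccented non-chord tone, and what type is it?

The harmony at that moment is A major triad (A, C♯, E); G♯5 is not a chord tone.
It is approached by leap down from C♯6 and left by step up to A5.
Leap in, step out — an appoggiatura.
It falls on the downbeat, so it is accented.

Accented appoggiatura.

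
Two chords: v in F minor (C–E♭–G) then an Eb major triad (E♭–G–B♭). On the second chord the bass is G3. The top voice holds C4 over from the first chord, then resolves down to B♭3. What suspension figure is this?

At the second chord the bass is G3. The suspended C4 lies a fourth above the bass; after resolving down by step to B♭3, the interval above the bass becomes a third.
Suspension figures are named by those two intervals: 4–3.

4–3 suspension.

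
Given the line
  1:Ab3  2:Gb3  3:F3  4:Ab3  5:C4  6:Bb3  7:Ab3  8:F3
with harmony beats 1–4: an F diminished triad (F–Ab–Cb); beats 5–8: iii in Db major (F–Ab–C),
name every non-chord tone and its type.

Gb3 (beat 2) — passing tone; Bb3 (beat 6) — passing tone.

The harmony at that moment is F diminished triad (F, Ab, Cb); Gb3 is not a chord tone.
It is approached by step down from Ab3 and left by step down to F3.
Step in, step out in the same direction — a passing tone.
The harmony at that moment is F minor triad (F, Ab, C); Bb3 is not a chord tone.
It is approached by step down from C4 and left by step down to Ab3.
Step in, step out in the same direction — a passing tone.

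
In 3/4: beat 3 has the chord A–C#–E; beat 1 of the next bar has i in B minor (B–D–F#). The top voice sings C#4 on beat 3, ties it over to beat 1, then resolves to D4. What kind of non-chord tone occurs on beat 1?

The harmony at that moment is B minor triad (B, D, F#); C#4 is not a chord tone.
It is held over (the same pitch as the preceding C#4) and left by step up to D4.
Held over from the previous chord and resolving up by step — a retardation.

Retardation.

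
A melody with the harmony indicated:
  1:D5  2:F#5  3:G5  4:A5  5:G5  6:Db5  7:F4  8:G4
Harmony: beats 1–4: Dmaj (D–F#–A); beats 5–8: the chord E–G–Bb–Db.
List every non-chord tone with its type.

The harmony at that moment is D major triad (D, F#, A); G5 is not a chord tone.
It is approached by step up from F#5 and left by step up to A5.
Step in, step out in the same direction — a passing tone.
The harmony at that moment is E diminished seventh chord (E, G, Bb, Db); F4 is not a chord tone.
It is approached by leap down from Db5 and left by step up to G4.
Leap in, step out — an appoggiatura.

G5 (beat 3) — passing tone; F4 (beat 7) — appoggiatura.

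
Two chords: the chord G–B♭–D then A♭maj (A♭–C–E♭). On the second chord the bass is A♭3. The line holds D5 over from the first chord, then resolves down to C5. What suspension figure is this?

4–3 suspension.

At the second chord the bass is A♭3. The suspended D5 lies a fourth above the bass; after resolving down by step to C5, the interval above the bass becomes a third.
Suspension figures are named by those two intervals: 4–3.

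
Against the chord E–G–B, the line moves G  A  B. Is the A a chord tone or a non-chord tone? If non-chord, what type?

Non-chord tone — a passing tone.

The harmony at that moment is E minor triad (E, G, B); A is not a chord tone.
It is approached by step up from G and left by step up to B.
Step in, step out in the same direction — a passing tone.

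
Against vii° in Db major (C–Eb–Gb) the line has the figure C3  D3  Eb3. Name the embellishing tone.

D3 is a passing tone.

The harmony at that moment is C diminished triad (C, Eb, Gb); D3 is not a chord tone.
It is approached by step up from C3 and left by step up to Eb3.
Step in, step out in the same direction — a passing tone.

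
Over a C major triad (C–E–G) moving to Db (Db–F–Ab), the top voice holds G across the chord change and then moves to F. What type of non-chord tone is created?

G is a suspension.

The harmony at that moment is Db major triad (Db, F, Ab); G is not a chord tone.
It is held over (the same pitch as the preceding G) and left by step down to F.
Held over from the previous chord and resolving down by step — a suspension.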